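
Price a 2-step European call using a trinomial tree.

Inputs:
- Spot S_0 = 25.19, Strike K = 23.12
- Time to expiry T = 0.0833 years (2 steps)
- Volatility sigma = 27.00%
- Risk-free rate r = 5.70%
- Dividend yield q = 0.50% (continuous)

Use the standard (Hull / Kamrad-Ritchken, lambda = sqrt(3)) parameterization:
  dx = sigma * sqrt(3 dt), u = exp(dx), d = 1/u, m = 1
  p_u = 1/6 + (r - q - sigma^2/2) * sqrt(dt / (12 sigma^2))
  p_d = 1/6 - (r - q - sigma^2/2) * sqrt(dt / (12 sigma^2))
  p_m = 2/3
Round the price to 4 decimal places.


dt = T/N = 0.041650; dx = sigma*sqrt(3*dt) = 0.095440
u = exp(dx) = 1.100143; d = 1/u = 0.908973
p_u = 0.170060, p_m = 0.666667, p_d = 0.163274
Discount per step: exp(-r*dt) = 0.997629
Stock lattice S(k, j) with j the centered position index:
  k=0: S(0,+0) = 25.1900
  k=1: S(1,-1) = 22.8970; S(1,+0) = 25.1900; S(1,+1) = 27.7126
  k=2: S(2,-2) = 20.8128; S(2,-1) = 22.8970; S(2,+0) = 25.1900; S(2,+1) = 27.7126; S(2,+2) = 30.4878
Terminal payoffs V(N, j) = max(S_T - K, 0):
  V(2,-2) = 0.000000; V(2,-1) = 0.000000; V(2,+0) = 2.070000; V(2,+1) = 4.592606; V(2,+2) = 7.367834
Backward induction: V(k, j) = exp(-r*dt) * [p_u * V(k+1, j+1) + p_m * V(k+1, j) + p_d * V(k+1, j-1)]
  V(1,-1) = exp(-r*dt) * [p_u*2.070000 + p_m*0.000000 + p_d*0.000000] = 0.351189
  V(1,+0) = exp(-r*dt) * [p_u*4.592606 + p_m*2.070000 + p_d*0.000000] = 2.155893
  V(1,+1) = exp(-r*dt) * [p_u*7.367834 + p_m*4.592606 + p_d*2.070000] = 4.641653
  V(0,+0) = exp(-r*dt) * [p_u*4.641653 + p_m*2.155893 + p_d*0.351189] = 2.278544

Answer: Price = V(0,0) = 2.2785


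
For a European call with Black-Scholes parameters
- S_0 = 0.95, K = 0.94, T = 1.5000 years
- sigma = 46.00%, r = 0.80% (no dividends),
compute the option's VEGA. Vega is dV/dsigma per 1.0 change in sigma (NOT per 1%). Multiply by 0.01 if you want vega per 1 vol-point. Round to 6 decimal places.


Answer: Vega = 0.440754

Derivation:
d1 = 0.3217743966; d2 = -0.2416082442
phi(d1) = 0.3788147747; exp(-qT) = 1.0000000000; exp(-rT) = 0.9880717129
Vega = S * exp(-qT) * phi(d1) * sqrt(T) = 0.9500 * 1.0000000000 * 0.3788147747 * 1.2247448714 = 0.440754


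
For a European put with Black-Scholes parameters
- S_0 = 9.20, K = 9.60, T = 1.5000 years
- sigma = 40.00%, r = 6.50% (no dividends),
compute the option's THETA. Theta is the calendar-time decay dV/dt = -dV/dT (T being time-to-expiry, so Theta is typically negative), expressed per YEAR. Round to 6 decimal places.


Answer: Theta = -0.249415

Derivation:
d1 = 0.3570955667; d2 = -0.1328023818
phi(d1) = 0.3743001905; exp(-qT) = 1.0000000000; exp(-rT) = 0.9071023416
Theta = -S*exp(-qT)*phi(d1)*sigma/(2*sqrt(T)) + r*K*exp(-rT)*N(-d2) - q*S*exp(-qT)*N(-d1)
N(-d1) = 0.3605101316; N(-d2) = 0.5528251647; sqrt(T) = 1.2247448714
Term 1 = -9.2000 * 1.0000000000 * 0.3743001905 * 0.4000 / (2 * 1.2247448714) = -0.5623312794
Term 2 = 0.0650 * 9.6000 * 0.9071023416 * 0.5528251647 = 0.3129166569
Term 3 = 0 (no dividend yield, q = 0)
Theta = -0.5623312794 + (0.3129166569) + (0.0000000000) = -0.249415


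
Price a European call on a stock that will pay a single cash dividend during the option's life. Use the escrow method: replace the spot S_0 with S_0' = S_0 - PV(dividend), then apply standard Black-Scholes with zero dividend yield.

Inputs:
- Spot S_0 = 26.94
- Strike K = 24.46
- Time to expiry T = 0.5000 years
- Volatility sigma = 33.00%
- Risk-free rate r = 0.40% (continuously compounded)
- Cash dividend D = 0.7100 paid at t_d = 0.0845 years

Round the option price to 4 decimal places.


PV(D) = D * exp(-r * t_d) = 0.7100 * 0.99966206 = 0.70976006
S_0' = S_0 - PV(D) = 26.9400 - 0.70976006 = 26.23023994
d1 = (ln(S_0'/K) + (r + sigma^2/2)*T) / (sigma*sqrt(T)) = 0.42468752
d2 = d1 - sigma*sqrt(T) = 0.19134229
exp(-rT) = 0.99800200
N(d1) = 0.66446776; N(d2) = 0.57587128
C = S_0' * N(d1) - K * exp(-rT) * N(d2) = 26.23023994 * 0.66446776 - 24.4600 * 0.99800200 * 0.57587128 = 3.3715

Answer: Price = 3.3715


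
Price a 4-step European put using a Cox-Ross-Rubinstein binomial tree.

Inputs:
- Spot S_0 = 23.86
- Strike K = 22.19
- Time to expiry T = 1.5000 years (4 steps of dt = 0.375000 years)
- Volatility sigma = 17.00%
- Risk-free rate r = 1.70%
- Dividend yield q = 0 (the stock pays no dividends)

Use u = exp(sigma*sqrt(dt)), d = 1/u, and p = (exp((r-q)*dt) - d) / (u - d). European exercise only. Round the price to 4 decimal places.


Answer: Price = V(0,0) = 1.0521

Derivation:
dt = T/N = 0.375000
u = exp(sigma*sqrt(dt)) = 1.109715; d = 1/u = 0.901132
p = (exp((r-q)*dt) - d) / (u - d) = 0.504659
Discount per step: exp(-r*dt) = 0.993645
Stock lattice S(k, i) with i counting down-moves:
  k=0: S(0,0) = 23.8600
  k=1: S(1,0) = 26.4778; S(1,1) = 21.5010
  k=2: S(2,0) = 29.3828; S(2,1) = 23.8600; S(2,2) = 19.3753
  k=3: S(3,0) = 32.6066; S(3,1) = 26.4778; S(3,2) = 21.5010; S(3,3) = 17.4597
  k=4: S(4,0) = 36.1840; S(4,1) = 29.3828; S(4,2) = 23.8600; S(4,3) = 19.3753; S(4,4) = 15.7335
Terminal payoffs V(N, i) = max(K - S_T, 0):
  V(4,0) = 0.000000; V(4,1) = 0.000000; V(4,2) = 0.000000; V(4,3) = 2.814744; V(4,4) = 6.456532
Backward induction: V(k, i) = exp(-r*dt) * [p * V(k+1, i) + (1-p) * V(k+1, i+1)].
  V(3,0) = exp(-r*dt) * [p*0.000000 + (1-p)*0.000000] = 0.000000
  V(3,1) = exp(-r*dt) * [p*0.000000 + (1-p)*0.000000] = 0.000000
  V(3,2) = exp(-r*dt) * [p*0.000000 + (1-p)*2.814744] = 1.385399
  V(3,3) = exp(-r*dt) * [p*2.814744 + (1-p)*6.456532] = 4.589322
  V(2,0) = exp(-r*dt) * [p*0.000000 + (1-p)*0.000000] = 0.000000
  V(2,1) = exp(-r*dt) * [p*0.000000 + (1-p)*1.385399] = 0.681884
  V(2,2) = exp(-r*dt) * [p*1.385399 + (1-p)*4.589322] = 2.953545
  V(1,0) = exp(-r*dt) * [p*0.000000 + (1-p)*0.681884] = 0.335619
  V(1,1) = exp(-r*dt) * [p*0.681884 + (1-p)*2.953545] = 1.795648
  V(0,0) = exp(-r*dt) * [p*0.335619 + (1-p)*1.795648] = 1.052103


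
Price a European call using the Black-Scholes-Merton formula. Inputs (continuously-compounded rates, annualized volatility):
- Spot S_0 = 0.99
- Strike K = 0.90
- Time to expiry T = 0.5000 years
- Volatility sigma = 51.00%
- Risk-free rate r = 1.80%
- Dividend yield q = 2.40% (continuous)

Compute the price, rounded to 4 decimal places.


Answer: Price = 0.1812

Derivation:
d1 = (ln(S/K) + (r - q + 0.5*sigma^2) * T) / (sigma * sqrt(T)) = 0.43628538
d2 = d1 - sigma * sqrt(T) = 0.07566092
exp(-rT) = 0.99104038; exp(-qT) = 0.98807171
C = S_0 * exp(-qT) * N(d1) - K * exp(-rT) * N(d2)
N(d1) = 0.66868516; N(d2) = 0.53015557
C = 0.9900 * 0.98807171 * 0.66868516 - 0.9000 * 0.99104038 * 0.53015557 = 0.1812


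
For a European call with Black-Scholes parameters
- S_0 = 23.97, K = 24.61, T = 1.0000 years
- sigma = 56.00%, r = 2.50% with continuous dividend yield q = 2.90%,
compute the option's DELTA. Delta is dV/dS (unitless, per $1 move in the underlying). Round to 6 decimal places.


Answer: Delta = 0.572478

Derivation:
d1 = 0.2258039001; d2 = -0.3341960999
phi(d1) = 0.3889003127; exp(-qT) = 0.9714164645; exp(-rT) = 0.9753099120
N(d1) = 0.5893230282
Delta = exp(-qT) * N(d1) = 0.9714164645 * 0.5893230282 = 0.572478


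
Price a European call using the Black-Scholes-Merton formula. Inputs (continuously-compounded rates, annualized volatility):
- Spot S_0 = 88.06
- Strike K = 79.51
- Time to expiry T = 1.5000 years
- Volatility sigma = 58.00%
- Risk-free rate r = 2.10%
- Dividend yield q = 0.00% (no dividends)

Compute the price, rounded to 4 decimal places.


Answer: Price = 28.8063

Derivation:
d1 = (ln(S/K) + (r - q + 0.5*sigma^2) * T) / (sigma * sqrt(T)) = 0.54330189
d2 = d1 - sigma * sqrt(T) = -0.16705013
exp(-rT) = 0.96899096; exp(-qT) = 1.00000000
C = S_0 * exp(-qT) * N(d1) - K * exp(-rT) * N(d2)
N(d1) = 0.70653902; N(d2) = 0.43366530
C = 88.0600 * 1.00000000 * 0.70653902 - 79.5100 * 0.96899096 * 0.43366530 = 28.8063


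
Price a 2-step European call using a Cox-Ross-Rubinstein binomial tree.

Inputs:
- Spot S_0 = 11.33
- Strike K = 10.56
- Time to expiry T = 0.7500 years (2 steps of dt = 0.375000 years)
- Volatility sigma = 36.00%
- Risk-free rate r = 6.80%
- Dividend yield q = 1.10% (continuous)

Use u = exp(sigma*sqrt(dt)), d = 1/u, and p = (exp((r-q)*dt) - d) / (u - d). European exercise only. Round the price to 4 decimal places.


dt = T/N = 0.375000
u = exp(sigma*sqrt(dt)) = 1.246643; d = 1/u = 0.802154
p = (exp((r-q)*dt) - d) / (u - d) = 0.493715
Discount per step: exp(-r*dt) = 0.974822
Stock lattice S(k, i) with i counting down-moves:
  k=0: S(0,0) = 11.3300
  k=1: S(1,0) = 14.1245; S(1,1) = 9.0884
  k=2: S(2,0) = 17.6082; S(2,1) = 11.3300; S(2,2) = 7.2903
Terminal payoffs V(N, i) = max(S_T - K, 0):
  V(2,0) = 7.048156; V(2,1) = 0.770000; V(2,2) = 0.000000
Backward induction: V(k, i) = exp(-r*dt) * [p * V(k+1, i) + (1-p) * V(k+1, i+1)].
  V(1,0) = exp(-r*dt) * [p*7.048156 + (1-p)*0.770000] = 3.772194
  V(1,1) = exp(-r*dt) * [p*0.770000 + (1-p)*0.000000] = 0.370589
  V(0,0) = exp(-r*dt) * [p*3.772194 + (1-p)*0.370589] = 1.998399

Answer: Price = V(0,0) = 1.9984


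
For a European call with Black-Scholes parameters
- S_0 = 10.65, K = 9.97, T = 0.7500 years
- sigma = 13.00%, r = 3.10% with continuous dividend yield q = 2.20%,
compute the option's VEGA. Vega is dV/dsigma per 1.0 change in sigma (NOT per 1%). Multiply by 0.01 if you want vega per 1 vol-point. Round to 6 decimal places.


d1 = 0.7022960460; d2 = 0.5897127435
phi(d1) = 0.3117516501; exp(-qT) = 0.9836353794; exp(-rT) = 0.9770181987
Vega = S * exp(-qT) * phi(d1) * sqrt(T) = 10.6500 * 0.9836353794 * 0.3117516501 * 0.8660254038 = 2.828285

Answer: Vega = 2.828285


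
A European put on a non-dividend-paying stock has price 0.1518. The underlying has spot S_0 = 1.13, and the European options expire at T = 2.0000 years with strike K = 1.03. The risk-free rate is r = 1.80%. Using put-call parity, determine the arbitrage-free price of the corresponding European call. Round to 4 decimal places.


Answer: Call price = 0.2882

Derivation:
Put-call parity: C - P = S_0 * exp(-qT) - K * exp(-rT).
S_0 * exp(-qT) = 1.1300 * 1.00000000 = 1.13000000
K * exp(-rT) = 1.0300 * 0.96464029 = 0.99357950
C = P + S*exp(-qT) - K*exp(-rT)
C = 0.1518 + 1.13000000 - 0.99357950 = 0.2882


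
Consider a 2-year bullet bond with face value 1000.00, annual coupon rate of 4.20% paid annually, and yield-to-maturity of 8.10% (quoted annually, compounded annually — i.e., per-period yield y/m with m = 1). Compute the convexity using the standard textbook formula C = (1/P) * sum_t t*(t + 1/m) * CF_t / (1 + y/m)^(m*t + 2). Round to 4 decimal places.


Answer: Convexity = 4.9916

Derivation:
Coupon per period c = face * coupon_rate / m = 42.000000
Periods per year m = 1; per-period yield y/m = 0.081000
Number of cashflows N = 2
Cashflows (t years, CF_t, discount factor 1/(1+y/m)^(m*t), PV):
  t = 1.0000: CF_t = 42.000000, DF = 0.925069, PV = 38.852914
  t = 2.0000: CF_t = 1042.000000, DF = 0.855753, PV = 891.694999
Price P = sum_t PV_t = 930.547913
Convexity numerator sum_t t*(t + 1/m) * CF_t / (1+y/m)^(m*t + 2):
  t = 1.0000: term = 66.497023
  t = 2.0000: term = 4578.425940
Convexity = (1/P) * sum = 4644.922964 / 930.547913 = 4.991600


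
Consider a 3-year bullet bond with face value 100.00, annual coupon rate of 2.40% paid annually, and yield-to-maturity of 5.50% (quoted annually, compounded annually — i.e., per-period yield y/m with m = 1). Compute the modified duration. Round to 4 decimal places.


Coupon per period c = face * coupon_rate / m = 2.400000
Periods per year m = 1; per-period yield y/m = 0.055000
Number of cashflows N = 3
Cashflows (t years, CF_t, discount factor 1/(1+y/m)^(m*t), PV):
  t = 1.0000: CF_t = 2.400000, DF = 0.947867, PV = 2.274882
  t = 2.0000: CF_t = 2.400000, DF = 0.898452, PV = 2.156286
  t = 3.0000: CF_t = 102.400000, DF = 0.851614, PV = 87.205239
Price P = sum_t PV_t = 91.636407
First compute Macaulay numerator sum_t t * PV_t:
  t * PV_t at t = 1.0000: 2.274882
  t * PV_t at t = 2.0000: 4.312572
  t * PV_t at t = 3.0000: 261.615718
Macaulay duration D = 268.203171 / 91.636407 = 2.926819
Modified duration = D / (1 + y/m) = 2.926819 / (1 + 0.055000) = 2.774236

Answer: Modified duration = 2.7742


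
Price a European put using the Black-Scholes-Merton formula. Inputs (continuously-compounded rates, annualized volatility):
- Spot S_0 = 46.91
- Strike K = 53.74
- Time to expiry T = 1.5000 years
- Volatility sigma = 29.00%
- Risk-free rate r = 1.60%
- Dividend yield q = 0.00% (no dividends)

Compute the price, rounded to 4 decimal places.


d1 = (ln(S/K) + (r - q + 0.5*sigma^2) * T) / (sigma * sqrt(T)) = -0.13754231
d2 = d1 - sigma * sqrt(T) = -0.49271833
exp(-rT) = 0.97628571; exp(-qT) = 1.00000000
P = K * exp(-rT) * N(-d2) - S_0 * exp(-qT) * N(-d1)
N(-d1) = 0.55469893; N(-d2) = 0.68889419
P = 53.7400 * 0.97628571 * 0.68889419 - 46.9100 * 1.00000000 * 0.55469893 = 10.1223

Answer: Price = 10.1223


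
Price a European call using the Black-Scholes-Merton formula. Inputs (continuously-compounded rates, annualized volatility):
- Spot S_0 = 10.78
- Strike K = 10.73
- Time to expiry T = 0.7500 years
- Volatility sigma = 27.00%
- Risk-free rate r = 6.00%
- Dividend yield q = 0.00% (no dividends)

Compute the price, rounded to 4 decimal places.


d1 = (ln(S/K) + (r - q + 0.5*sigma^2) * T) / (sigma * sqrt(T)) = 0.32924579
d2 = d1 - sigma * sqrt(T) = 0.09541893
exp(-rT) = 0.95599748; exp(-qT) = 1.00000000
C = S_0 * exp(-qT) * N(d1) - K * exp(-rT) * N(d2)
N(d1) = 0.62901504; N(d2) = 0.53800896
C = 10.7800 * 1.00000000 * 0.62901504 - 10.7300 * 0.95599748 * 0.53800896 = 1.2620

Answer: Price = 1.2620


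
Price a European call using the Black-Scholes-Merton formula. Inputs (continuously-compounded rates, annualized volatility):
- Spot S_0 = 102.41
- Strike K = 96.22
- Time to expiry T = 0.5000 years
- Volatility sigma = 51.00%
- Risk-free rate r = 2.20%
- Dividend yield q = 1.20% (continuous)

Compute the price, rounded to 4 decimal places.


Answer: Price = 17.6494

Derivation:
d1 = (ln(S/K) + (r - q + 0.5*sigma^2) * T) / (sigma * sqrt(T)) = 0.36706364
d2 = d1 - sigma * sqrt(T) = 0.00643919
exp(-rT) = 0.98906028; exp(-qT) = 0.99401796
C = S_0 * exp(-qT) * N(d1) - K * exp(-rT) * N(d2)
N(d1) = 0.64321423; N(d2) = 0.50256885
C = 102.4100 * 0.99401796 * 0.64321423 - 96.2200 * 0.98906028 * 0.50256885 = 17.6494


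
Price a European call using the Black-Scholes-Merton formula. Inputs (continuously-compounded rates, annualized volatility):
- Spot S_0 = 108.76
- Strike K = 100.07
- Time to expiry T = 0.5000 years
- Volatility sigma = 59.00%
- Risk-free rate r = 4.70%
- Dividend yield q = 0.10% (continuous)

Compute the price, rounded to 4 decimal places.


d1 = (ln(S/K) + (r - q + 0.5*sigma^2) * T) / (sigma * sqrt(T)) = 0.46333155
d2 = d1 - sigma * sqrt(T) = 0.04613855
exp(-rT) = 0.97677397; exp(-qT) = 0.99950012
C = S_0 * exp(-qT) * N(d1) - K * exp(-rT) * N(d2)
N(d1) = 0.67843663; N(d2) = 0.51840009
C = 108.7600 * 0.99950012 * 0.67843663 - 100.0700 * 0.97677397 * 0.51840009 = 23.0785

Answer: Price = 23.0785


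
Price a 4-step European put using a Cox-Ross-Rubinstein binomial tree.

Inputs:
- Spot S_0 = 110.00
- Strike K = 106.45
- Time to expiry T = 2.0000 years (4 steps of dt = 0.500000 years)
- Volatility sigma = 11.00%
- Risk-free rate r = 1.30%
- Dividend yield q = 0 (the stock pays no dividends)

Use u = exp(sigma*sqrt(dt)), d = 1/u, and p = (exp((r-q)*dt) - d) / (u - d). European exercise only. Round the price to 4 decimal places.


dt = T/N = 0.500000
u = exp(sigma*sqrt(dt)) = 1.080887; d = 1/u = 0.925166
p = (exp((r-q)*dt) - d) / (u - d) = 0.522442
Discount per step: exp(-r*dt) = 0.993521
Stock lattice S(k, i) with i counting down-moves:
  k=0: S(0,0) = 110.0000
  k=1: S(1,0) = 118.8975; S(1,1) = 101.7683
  k=2: S(2,0) = 128.5148; S(2,1) = 110.0000; S(2,2) = 94.1526
  k=3: S(3,0) = 138.9099; S(3,1) = 118.8975; S(3,2) = 101.7683; S(3,3) = 87.1068
  k=4: S(4,0) = 150.1459; S(4,1) = 128.5148; S(4,2) = 110.0000; S(4,3) = 94.1526; S(4,4) = 80.5883
Terminal payoffs V(N, i) = max(K - S_T, 0):
  V(4,0) = 0.000000; V(4,1) = 0.000000; V(4,2) = 0.000000; V(4,3) = 12.297400; V(4,4) = 25.861708
Backward induction: V(k, i) = exp(-r*dt) * [p * V(k+1, i) + (1-p) * V(k+1, i+1)].
  V(3,0) = exp(-r*dt) * [p*0.000000 + (1-p)*0.000000] = 0.000000
  V(3,1) = exp(-r*dt) * [p*0.000000 + (1-p)*0.000000] = 0.000000
  V(3,2) = exp(-r*dt) * [p*0.000000 + (1-p)*12.297400] = 5.834675
  V(3,3) = exp(-r*dt) * [p*12.297400 + (1-p)*25.861708] = 18.653504
  V(2,0) = exp(-r*dt) * [p*0.000000 + (1-p)*0.000000] = 0.000000
  V(2,1) = exp(-r*dt) * [p*0.000000 + (1-p)*5.834675] = 2.768344
  V(2,2) = exp(-r*dt) * [p*5.834675 + (1-p)*18.653504] = 11.878947
  V(1,0) = exp(-r*dt) * [p*0.000000 + (1-p)*2.768344] = 1.313480
  V(1,1) = exp(-r*dt) * [p*2.768344 + (1-p)*11.878947] = 7.073063
  V(0,0) = exp(-r*dt) * [p*1.313480 + (1-p)*7.073063] = 4.037686

Answer: Price = V(0,0) = 4.0377


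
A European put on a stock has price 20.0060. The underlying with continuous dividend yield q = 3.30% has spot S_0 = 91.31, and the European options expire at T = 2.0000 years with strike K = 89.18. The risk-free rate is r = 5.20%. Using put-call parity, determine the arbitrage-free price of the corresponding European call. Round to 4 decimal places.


Put-call parity: C - P = S_0 * exp(-qT) - K * exp(-rT).
S_0 * exp(-qT) = 91.3100 * 0.93613086 = 85.47810922
K * exp(-rT) = 89.1800 * 0.90122530 = 80.37127202
C = P + S*exp(-qT) - K*exp(-rT)
C = 20.0060 + 85.47810922 - 80.37127202 = 25.1128

Answer: Call price = 25.1128


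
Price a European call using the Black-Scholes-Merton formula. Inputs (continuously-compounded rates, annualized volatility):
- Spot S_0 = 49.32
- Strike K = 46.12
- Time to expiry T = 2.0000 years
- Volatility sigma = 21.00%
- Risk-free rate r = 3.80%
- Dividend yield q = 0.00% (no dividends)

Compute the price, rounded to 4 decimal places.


d1 = (ln(S/K) + (r - q + 0.5*sigma^2) * T) / (sigma * sqrt(T)) = 0.63027789
d2 = d1 - sigma * sqrt(T) = 0.33329304
exp(-rT) = 0.92681621; exp(-qT) = 1.00000000
C = S_0 * exp(-qT) * N(d1) - K * exp(-rT) * N(d2)
N(d1) = 0.73574361; N(d2) = 0.63054345
C = 49.3200 * 1.00000000 * 0.73574361 - 46.1200 * 0.92681621 * 0.63054345 = 9.3344

Answer: Price = 9.3344


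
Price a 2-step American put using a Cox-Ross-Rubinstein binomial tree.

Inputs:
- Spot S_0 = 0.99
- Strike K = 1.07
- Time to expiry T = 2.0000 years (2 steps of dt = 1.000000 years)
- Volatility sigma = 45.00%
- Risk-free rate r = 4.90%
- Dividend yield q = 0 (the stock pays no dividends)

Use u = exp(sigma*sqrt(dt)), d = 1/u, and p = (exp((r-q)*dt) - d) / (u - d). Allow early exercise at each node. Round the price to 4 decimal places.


Answer: Price = V(0,0) = 0.2505

Derivation:
dt = T/N = 1.000000
u = exp(sigma*sqrt(dt)) = 1.568312; d = 1/u = 0.637628
p = (exp((r-q)*dt) - d) / (u - d) = 0.443321
Discount per step: exp(-r*dt) = 0.952181
Stock lattice S(k, i) with i counting down-moves:
  k=0: S(0,0) = 0.9900
  k=1: S(1,0) = 1.5526; S(1,1) = 0.6313
  k=2: S(2,0) = 2.4350; S(2,1) = 0.9900; S(2,2) = 0.4025
Terminal payoffs V(N, i) = max(K - S_T, 0):
  V(2,0) = 0.000000; V(2,1) = 0.080000; V(2,2) = 0.667496
Backward induction: V(k, i) = exp(-r*dt) * [p * V(k+1, i) + (1-p) * V(k+1, i+1)]; then take max(V_cont, immediate exercise) for American.
  V(1,0) = exp(-r*dt) * [p*0.000000 + (1-p)*0.080000] = 0.042405; exercise = 0.000000; V(1,0) = max -> 0.042405
  V(1,1) = exp(-r*dt) * [p*0.080000 + (1-p)*0.667496] = 0.387582; exercise = 0.438748; V(1,1) = max -> 0.438748
  V(0,0) = exp(-r*dt) * [p*0.042405 + (1-p)*0.438748] = 0.250462; exercise = 0.080000; V(0,0) = max -> 0.250462


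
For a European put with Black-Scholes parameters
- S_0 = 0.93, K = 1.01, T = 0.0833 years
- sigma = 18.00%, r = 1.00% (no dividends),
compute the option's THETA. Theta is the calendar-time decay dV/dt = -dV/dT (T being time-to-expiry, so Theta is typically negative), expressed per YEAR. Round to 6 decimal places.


Answer: Theta = -0.025459

Derivation:
d1 = -1.5464256951; d2 = -1.5983768260
phi(d1) = 0.1206749456; exp(-qT) = 1.0000000000; exp(-rT) = 0.9991673468
Theta = -S*exp(-qT)*phi(d1)*sigma/(2*sqrt(T)) + r*K*exp(-rT)*N(-d2) - q*S*exp(-qT)*N(-d1)
N(-d1) = 0.9389991037; N(-d2) = 0.9450204306; sqrt(T) = 0.2886173938
Term 1 = -0.9300 * 1.0000000000 * 0.1206749456 * 0.1800 / (2 * 0.2886173938) = -0.0349961339
Term 2 = 0.0100 * 1.0100 * 0.9991673468 * 0.9450204306 = 0.0095367589
Term 3 = 0 (no dividend yield, q = 0)
Theta = -0.0349961339 + (0.0095367589) + (0.0000000000) = -0.025459


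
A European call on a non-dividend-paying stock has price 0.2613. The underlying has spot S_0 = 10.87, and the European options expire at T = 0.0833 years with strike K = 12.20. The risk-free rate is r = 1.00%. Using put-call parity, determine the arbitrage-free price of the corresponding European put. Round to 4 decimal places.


Answer: Put price = 1.5811

Derivation:
Put-call parity: C - P = S_0 * exp(-qT) - K * exp(-rT).
S_0 * exp(-qT) = 10.8700 * 1.00000000 = 10.87000000
K * exp(-rT) = 12.2000 * 0.99916735 = 12.18984163
P = C - S*exp(-qT) + K*exp(-rT)
P = 0.2613 - 10.87000000 + 12.18984163 = 1.5811


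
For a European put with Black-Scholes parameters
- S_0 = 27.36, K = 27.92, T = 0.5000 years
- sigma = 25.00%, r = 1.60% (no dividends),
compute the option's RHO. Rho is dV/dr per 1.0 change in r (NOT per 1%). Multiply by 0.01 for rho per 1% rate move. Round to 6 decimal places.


Answer: Rho = -7.792317

Derivation:
d1 = 0.0190286104; d2 = -0.1577480849
phi(d1) = 0.3988700608; exp(-qT) = 1.0000000000; exp(-rT) = 0.9920319148
N(-d2) = 0.5626723457
Rho = -K*T*exp(-rT)*N(-d2) = -27.9200 * 0.5000 * 0.9920319148 * 0.5626723457 = -7.792317


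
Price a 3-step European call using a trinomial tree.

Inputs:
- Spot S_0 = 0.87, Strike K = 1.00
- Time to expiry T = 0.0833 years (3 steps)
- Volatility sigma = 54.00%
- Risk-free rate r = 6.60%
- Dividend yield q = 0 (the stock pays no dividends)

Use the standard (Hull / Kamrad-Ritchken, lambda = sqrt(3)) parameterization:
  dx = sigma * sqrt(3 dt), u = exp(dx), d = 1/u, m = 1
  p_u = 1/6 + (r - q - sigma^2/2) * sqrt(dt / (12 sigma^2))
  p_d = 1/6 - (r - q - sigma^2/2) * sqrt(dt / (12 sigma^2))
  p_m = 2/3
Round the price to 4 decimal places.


dt = T/N = 0.027767; dx = sigma*sqrt(3*dt) = 0.155853
u = exp(dx) = 1.168655; d = 1/u = 0.855685
p_u = 0.159558, p_m = 0.666667, p_d = 0.173775
Discount per step: exp(-r*dt) = 0.998169
Stock lattice S(k, j) with j the centered position index:
  k=0: S(0,+0) = 0.8700
  k=1: S(1,-1) = 0.7444; S(1,+0) = 0.8700; S(1,+1) = 1.0167
  k=2: S(2,-2) = 0.6370; S(2,-1) = 0.7444; S(2,+0) = 0.8700; S(2,+1) = 1.0167; S(2,+2) = 1.1882
  k=3: S(3,-3) = 0.5451; S(3,-2) = 0.6370; S(3,-1) = 0.7444; S(3,+0) = 0.8700; S(3,+1) = 1.0167; S(3,+2) = 1.1882; S(3,+3) = 1.3886
Terminal payoffs V(N, j) = max(S_T - K, 0):
  V(3,-3) = 0.000000; V(3,-2) = 0.000000; V(3,-1) = 0.000000; V(3,+0) = 0.000000; V(3,+1) = 0.016730; V(3,+2) = 0.188206; V(3,+3) = 0.388603
Backward induction: V(k, j) = exp(-r*dt) * [p_u * V(k+1, j+1) + p_m * V(k+1, j) + p_d * V(k+1, j-1)]
  V(2,-2) = exp(-r*dt) * [p_u*0.000000 + p_m*0.000000 + p_d*0.000000] = 0.000000
  V(2,-1) = exp(-r*dt) * [p_u*0.000000 + p_m*0.000000 + p_d*0.000000] = 0.000000
  V(2,+0) = exp(-r*dt) * [p_u*0.016730 + p_m*0.000000 + p_d*0.000000] = 0.002664
  V(2,+1) = exp(-r*dt) * [p_u*0.188206 + p_m*0.016730 + p_d*0.000000] = 0.041108
  V(2,+2) = exp(-r*dt) * [p_u*0.388603 + p_m*0.188206 + p_d*0.016730] = 0.190034
  V(1,-1) = exp(-r*dt) * [p_u*0.002664 + p_m*0.000000 + p_d*0.000000] = 0.000424
  V(1,+0) = exp(-r*dt) * [p_u*0.041108 + p_m*0.002664 + p_d*0.000000] = 0.008320
  V(1,+1) = exp(-r*dt) * [p_u*0.190034 + p_m*0.041108 + p_d*0.002664] = 0.058083
  V(0,+0) = exp(-r*dt) * [p_u*0.058083 + p_m*0.008320 + p_d*0.000424] = 0.014861

Answer: Price = V(0,0) = 0.0149


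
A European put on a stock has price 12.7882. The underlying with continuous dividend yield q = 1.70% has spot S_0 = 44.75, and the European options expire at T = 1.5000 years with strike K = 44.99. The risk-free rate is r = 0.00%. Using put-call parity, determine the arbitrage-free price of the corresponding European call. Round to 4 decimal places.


Put-call parity: C - P = S_0 * exp(-qT) - K * exp(-rT).
S_0 * exp(-qT) = 44.7500 * 0.97482238 = 43.62330146
K * exp(-rT) = 44.9900 * 1.00000000 = 44.99000000
C = P + S*exp(-qT) - K*exp(-rT)
C = 12.7882 + 43.62330146 - 44.99000000 = 11.4215

Answer: Call price = 11.4215


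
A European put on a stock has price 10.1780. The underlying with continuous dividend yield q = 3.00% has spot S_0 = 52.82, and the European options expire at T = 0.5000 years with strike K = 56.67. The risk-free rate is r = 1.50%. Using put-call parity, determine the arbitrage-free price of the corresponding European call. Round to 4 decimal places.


Answer: Call price = 5.9650

Derivation:
Put-call parity: C - P = S_0 * exp(-qT) - K * exp(-rT).
S_0 * exp(-qT) = 52.8200 * 0.98511194 = 52.03361265
K * exp(-rT) = 56.6700 * 0.99252805 = 56.24656487
C = P + S*exp(-qT) - K*exp(-rT)
C = 10.1780 + 52.03361265 - 56.24656487 = 5.9650


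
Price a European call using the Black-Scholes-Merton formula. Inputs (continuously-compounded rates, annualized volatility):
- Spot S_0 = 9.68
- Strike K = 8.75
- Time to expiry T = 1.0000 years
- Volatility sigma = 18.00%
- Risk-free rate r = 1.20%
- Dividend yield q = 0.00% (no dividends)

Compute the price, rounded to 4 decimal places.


d1 = (ln(S/K) + (r - q + 0.5*sigma^2) * T) / (sigma * sqrt(T)) = 0.71782334
d2 = d1 - sigma * sqrt(T) = 0.53782334
exp(-rT) = 0.98807171; exp(-qT) = 1.00000000
C = S_0 * exp(-qT) * N(d1) - K * exp(-rT) * N(d2)
N(d1) = 0.76356689; N(d2) = 0.70465049
C = 9.6800 * 1.00000000 * 0.76356689 - 8.7500 * 0.98807171 * 0.70465049 = 1.2992

Answer: Price = 1.2992


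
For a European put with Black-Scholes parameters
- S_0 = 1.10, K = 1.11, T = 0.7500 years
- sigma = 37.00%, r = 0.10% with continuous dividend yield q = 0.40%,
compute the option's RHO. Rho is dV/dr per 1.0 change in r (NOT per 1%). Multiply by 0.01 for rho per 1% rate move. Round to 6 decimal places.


Answer: Rho = -0.480401

Derivation:
d1 = 0.1249500344; d2 = -0.1954793650
phi(d1) = 0.3958401587; exp(-qT) = 0.9970044955; exp(-rT) = 0.9992502812
N(-d2) = 0.5774911548
Rho = -K*T*exp(-rT)*N(-d2) = -1.1100 * 0.7500 * 0.9992502812 * 0.5774911548 = -0.480401


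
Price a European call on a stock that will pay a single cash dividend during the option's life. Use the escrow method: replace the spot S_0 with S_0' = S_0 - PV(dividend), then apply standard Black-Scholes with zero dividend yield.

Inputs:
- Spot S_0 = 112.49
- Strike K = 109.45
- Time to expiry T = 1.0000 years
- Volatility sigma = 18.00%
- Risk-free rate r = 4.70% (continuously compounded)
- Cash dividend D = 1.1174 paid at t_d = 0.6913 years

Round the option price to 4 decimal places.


Answer: Price = 11.7243

Derivation:
PV(D) = D * exp(-r * t_d) = 1.1174 * 0.96803107 = 1.08167791
S_0' = S_0 - PV(D) = 112.4900 - 1.08167791 = 111.40832209
d1 = (ln(S_0'/K) + (r + sigma^2/2)*T) / (sigma*sqrt(T)) = 0.44963447
d2 = d1 - sigma*sqrt(T) = 0.26963447
exp(-rT) = 0.95408740
N(d1) = 0.67351299; N(d2) = 0.60627926
C = S_0' * N(d1) - K * exp(-rT) * N(d2) = 111.40832209 * 0.67351299 - 109.4500 * 0.95408740 * 0.60627926 = 11.7243


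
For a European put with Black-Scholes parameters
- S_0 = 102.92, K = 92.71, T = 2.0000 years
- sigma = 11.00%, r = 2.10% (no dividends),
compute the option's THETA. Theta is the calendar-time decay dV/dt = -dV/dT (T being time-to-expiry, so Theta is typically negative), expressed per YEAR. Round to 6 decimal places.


d1 = 1.0193628588; d2 = 0.8637993670
phi(d1) = 0.2372860622; exp(-qT) = 1.0000000000; exp(-rT) = 0.9588697806
Theta = -S*exp(-qT)*phi(d1)*sigma/(2*sqrt(T)) + r*K*exp(-rT)*N(-d2) - q*S*exp(-qT)*N(-d1)
N(-d1) = 0.1540153660; N(-d2) = 0.1938490578; sqrt(T) = 1.4142135624
Term 1 = -102.9200 * 1.0000000000 * 0.2372860622 * 0.1100 / (2 * 1.4142135624) = -0.9497727355
Term 2 = 0.0210 * 92.7100 * 0.9588697806 * 0.1938490578 = 0.3618838500
Term 3 = 0 (no dividend yield, q = 0)
Theta = -0.9497727355 + (0.3618838500) + (0.0000000000) = -0.587889

Answer: Theta = -0.587889


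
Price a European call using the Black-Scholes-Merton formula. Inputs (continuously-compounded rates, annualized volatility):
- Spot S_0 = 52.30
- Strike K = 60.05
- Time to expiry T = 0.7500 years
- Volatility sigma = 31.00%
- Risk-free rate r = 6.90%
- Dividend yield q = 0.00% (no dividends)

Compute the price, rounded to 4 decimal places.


Answer: Price = 3.7739

Derivation:
d1 = (ln(S/K) + (r - q + 0.5*sigma^2) * T) / (sigma * sqrt(T)) = -0.18770841
d2 = d1 - sigma * sqrt(T) = -0.45617628
exp(-rT) = 0.94956623; exp(-qT) = 1.00000000
C = S_0 * exp(-qT) * N(d1) - K * exp(-rT) * N(d2)
N(d1) = 0.42555262; N(d2) = 0.32413161
C = 52.3000 * 1.00000000 * 0.42555262 - 60.0500 * 0.94956623 * 0.32413161 = 3.7739


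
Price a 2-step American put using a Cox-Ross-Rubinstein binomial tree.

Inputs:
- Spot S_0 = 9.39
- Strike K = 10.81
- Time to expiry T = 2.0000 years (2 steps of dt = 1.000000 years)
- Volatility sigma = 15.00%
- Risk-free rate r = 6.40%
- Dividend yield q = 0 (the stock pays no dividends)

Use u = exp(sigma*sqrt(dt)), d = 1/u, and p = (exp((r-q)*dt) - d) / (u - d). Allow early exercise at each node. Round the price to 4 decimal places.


Answer: Price = V(0,0) = 1.4200

Derivation:
dt = T/N = 1.000000
u = exp(sigma*sqrt(dt)) = 1.161834; d = 1/u = 0.860708
p = (exp((r-q)*dt) - d) / (u - d) = 0.682054
Discount per step: exp(-r*dt) = 0.938005
Stock lattice S(k, i) with i counting down-moves:
  k=0: S(0,0) = 9.3900
  k=1: S(1,0) = 10.9096; S(1,1) = 8.0820
  k=2: S(2,0) = 12.6752; S(2,1) = 9.3900; S(2,2) = 6.9563
Terminal payoffs V(N, i) = max(K - S_T, 0):
  V(2,0) = 0.000000; V(2,1) = 1.420000; V(2,2) = 3.853717
Backward induction: V(k, i) = exp(-r*dt) * [p * V(k+1, i) + (1-p) * V(k+1, i+1)]; then take max(V_cont, immediate exercise) for American.
  V(1,0) = exp(-r*dt) * [p*0.000000 + (1-p)*1.420000] = 0.423493; exercise = 0.000000; V(1,0) = max -> 0.423493
  V(1,1) = exp(-r*dt) * [p*1.420000 + (1-p)*3.853717] = 2.057786; exercise = 2.727952; V(1,1) = max -> 2.727952
  V(0,0) = exp(-r*dt) * [p*0.423493 + (1-p)*2.727952] = 1.084509; exercise = 1.420000; V(0,0) = max -> 1.420000


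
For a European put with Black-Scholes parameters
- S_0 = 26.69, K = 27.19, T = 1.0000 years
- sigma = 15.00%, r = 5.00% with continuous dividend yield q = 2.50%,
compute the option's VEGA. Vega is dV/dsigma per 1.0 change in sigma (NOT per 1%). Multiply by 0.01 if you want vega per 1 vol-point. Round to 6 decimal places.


d1 = 0.1179313651; d2 = -0.0320686349
phi(d1) = 0.3961776978; exp(-qT) = 0.9753099120; exp(-rT) = 0.9512294245
Vega = S * exp(-qT) * phi(d1) * sqrt(T) = 26.6900 * 0.9753099120 * 0.3961776978 * 1.0000000000 = 10.312910

Answer: Vega = 10.312910


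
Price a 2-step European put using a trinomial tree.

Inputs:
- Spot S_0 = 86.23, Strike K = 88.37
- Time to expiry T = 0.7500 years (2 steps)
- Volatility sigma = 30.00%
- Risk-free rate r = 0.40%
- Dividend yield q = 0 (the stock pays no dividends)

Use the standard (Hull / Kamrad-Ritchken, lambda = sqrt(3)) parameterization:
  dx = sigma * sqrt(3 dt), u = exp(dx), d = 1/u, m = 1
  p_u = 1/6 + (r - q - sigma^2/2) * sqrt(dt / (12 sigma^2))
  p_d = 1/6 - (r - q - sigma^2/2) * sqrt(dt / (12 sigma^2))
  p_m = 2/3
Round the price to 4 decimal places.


dt = T/N = 0.375000; dx = sigma*sqrt(3*dt) = 0.318198
u = exp(dx) = 1.374648; d = 1/u = 0.727459
p_u = 0.142507, p_m = 0.666667, p_d = 0.190826
Discount per step: exp(-r*dt) = 0.998501
Stock lattice S(k, j) with j the centered position index:
  k=0: S(0,+0) = 86.2300
  k=1: S(1,-1) = 62.7288; S(1,+0) = 86.2300; S(1,+1) = 118.5359
  k=2: S(2,-2) = 45.6326; S(2,-1) = 62.7288; S(2,+0) = 86.2300; S(2,+1) = 118.5359; S(2,+2) = 162.9452
Terminal payoffs V(N, j) = max(K - S_T, 0):
  V(2,-2) = 42.737415; V(2,-1) = 25.641236; V(2,+0) = 2.140000; V(2,+1) = 0.000000; V(2,+2) = 0.000000
Backward induction: V(k, j) = exp(-r*dt) * [p_u * V(k+1, j+1) + p_m * V(k+1, j) + p_d * V(k+1, j-1)]
  V(1,-1) = exp(-r*dt) * [p_u*2.140000 + p_m*25.641236 + p_d*42.737415] = 25.516236
  V(1,+0) = exp(-r*dt) * [p_u*0.000000 + p_m*2.140000 + p_d*25.641236] = 6.310213
  V(1,+1) = exp(-r*dt) * [p_u*0.000000 + p_m*0.000000 + p_d*2.140000] = 0.407756
  V(0,+0) = exp(-r*dt) * [p_u*0.407756 + p_m*6.310213 + p_d*25.516236] = 9.120391

Answer: Price = V(0,0) = 9.1204


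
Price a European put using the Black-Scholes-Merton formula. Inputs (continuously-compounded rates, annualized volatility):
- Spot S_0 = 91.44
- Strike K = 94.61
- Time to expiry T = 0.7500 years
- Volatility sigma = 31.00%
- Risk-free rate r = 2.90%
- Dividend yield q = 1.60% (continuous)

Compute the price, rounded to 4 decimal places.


Answer: Price = 10.9189

Derivation:
d1 = (ln(S/K) + (r - q + 0.5*sigma^2) * T) / (sigma * sqrt(T)) = 0.04360798
d2 = d1 - sigma * sqrt(T) = -0.22485990
exp(-rT) = 0.97848483; exp(-qT) = 0.98807171
P = K * exp(-rT) * N(-d2) - S_0 * exp(-qT) * N(-d1)
N(-d1) = 0.48260845; N(-d2) = 0.58895587
P = 94.6100 * 0.97848483 * 0.58895587 - 91.4400 * 0.98807171 * 0.48260845 = 10.9189


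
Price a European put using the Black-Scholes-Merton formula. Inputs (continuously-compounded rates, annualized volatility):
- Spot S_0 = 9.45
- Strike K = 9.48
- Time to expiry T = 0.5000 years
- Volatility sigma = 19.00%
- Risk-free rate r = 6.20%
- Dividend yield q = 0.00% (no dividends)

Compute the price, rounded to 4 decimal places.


Answer: Price = 0.3801

Derivation:
d1 = (ln(S/K) + (r - q + 0.5*sigma^2) * T) / (sigma * sqrt(T)) = 0.27432338
d2 = d1 - sigma * sqrt(T) = 0.13997309
exp(-rT) = 0.96947557; exp(-qT) = 1.00000000
P = K * exp(-rT) * N(-d2) - S_0 * exp(-qT) * N(-d1)
N(-d1) = 0.39191806; N(-d2) = 0.44434063
P = 9.4800 * 0.96947557 * 0.44434063 - 9.4500 * 1.00000000 * 0.39191806 = 0.3801


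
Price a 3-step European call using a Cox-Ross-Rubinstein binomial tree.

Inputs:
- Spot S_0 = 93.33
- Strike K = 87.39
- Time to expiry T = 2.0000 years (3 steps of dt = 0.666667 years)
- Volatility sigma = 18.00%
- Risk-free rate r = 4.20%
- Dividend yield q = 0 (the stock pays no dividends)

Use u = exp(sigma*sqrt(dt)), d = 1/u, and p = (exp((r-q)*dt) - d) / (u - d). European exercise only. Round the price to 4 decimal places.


dt = T/N = 0.666667
u = exp(sigma*sqrt(dt)) = 1.158319; d = 1/u = 0.863320
p = (exp((r-q)*dt) - d) / (u - d) = 0.559581
Discount per step: exp(-r*dt) = 0.972388
Stock lattice S(k, i) with i counting down-moves:
  k=0: S(0,0) = 93.3300
  k=1: S(1,0) = 108.1059; S(1,1) = 80.5737
  k=2: S(2,0) = 125.2210; S(2,1) = 93.3300; S(2,2) = 69.5609
  k=3: S(3,0) = 145.0458; S(3,1) = 108.1059; S(3,2) = 80.5737; S(3,3) = 60.0534
Terminal payoffs V(N, i) = max(S_T - K, 0):
  V(3,0) = 57.655829; V(3,1) = 20.715866; V(3,2) = 0.000000; V(3,3) = 0.000000
Backward induction: V(k, i) = exp(-r*dt) * [p * V(k+1, i) + (1-p) * V(k+1, i+1)].
  V(2,0) = exp(-r*dt) * [p*57.655829 + (1-p)*20.715866] = 40.244005
  V(2,1) = exp(-r*dt) * [p*20.715866 + (1-p)*0.000000] = 11.272122
  V(2,2) = exp(-r*dt) * [p*0.000000 + (1-p)*0.000000] = 0.000000
  V(1,0) = exp(-r*dt) * [p*40.244005 + (1-p)*11.272122] = 26.725347
  V(1,1) = exp(-r*dt) * [p*11.272122 + (1-p)*0.000000] = 6.133498
  V(0,0) = exp(-r*dt) * [p*26.725347 + (1-p)*6.133498] = 17.168783

Answer: Price = V(0,0) = 17.1688


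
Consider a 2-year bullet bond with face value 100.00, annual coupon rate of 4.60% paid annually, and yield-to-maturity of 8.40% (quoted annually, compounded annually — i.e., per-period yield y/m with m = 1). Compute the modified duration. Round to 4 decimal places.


Answer: Modified duration = 1.8030

Derivation:
Coupon per period c = face * coupon_rate / m = 4.600000
Periods per year m = 1; per-period yield y/m = 0.084000
Number of cashflows N = 2
Cashflows (t years, CF_t, discount factor 1/(1+y/m)^(m*t), PV):
  t = 1.0000: CF_t = 4.600000, DF = 0.922509, PV = 4.243542
  t = 2.0000: CF_t = 104.600000, DF = 0.851023, PV = 89.017034
Price P = sum_t PV_t = 93.260577
First compute Macaulay numerator sum_t t * PV_t:
  t * PV_t at t = 1.0000: 4.243542
  t * PV_t at t = 2.0000: 178.034068
Macaulay duration D = 182.277611 / 93.260577 = 1.954498
Modified duration = D / (1 + y/m) = 1.954498 / (1 + 0.084000) = 1.803042


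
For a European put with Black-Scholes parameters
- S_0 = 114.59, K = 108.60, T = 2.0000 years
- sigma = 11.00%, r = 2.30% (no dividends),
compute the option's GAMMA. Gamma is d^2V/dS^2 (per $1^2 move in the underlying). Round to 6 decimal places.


d1 = 0.7186077633; d2 = 0.5630442714
phi(d1) = 0.3081597098; exp(-qT) = 1.0000000000; exp(-rT) = 0.9550419622
Gamma = exp(-qT) * phi(d1) / (S * sigma * sqrt(T)) = 1.0000000000 * 0.3081597098 / (114.5900 * 0.1100 * 1.4142135624) = 0.017287

Answer: Gamma = 0.017287


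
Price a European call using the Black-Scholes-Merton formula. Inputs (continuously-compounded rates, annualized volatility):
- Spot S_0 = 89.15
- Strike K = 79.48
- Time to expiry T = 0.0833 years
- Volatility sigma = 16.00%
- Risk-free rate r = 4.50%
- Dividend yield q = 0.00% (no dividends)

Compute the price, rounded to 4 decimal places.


d1 = (ln(S/K) + (r - q + 0.5*sigma^2) * T) / (sigma * sqrt(T)) = 2.59057643
d2 = d1 - sigma * sqrt(T) = 2.54439764
exp(-rT) = 0.99625852; exp(-qT) = 1.00000000
C = S_0 * exp(-qT) * N(d1) - K * exp(-rT) * N(d2)
N(d1) = 0.99520923; N(d2) = 0.99452668
C = 89.1500 * 1.00000000 * 0.99520923 - 79.4800 * 0.99625852 * 0.99452668 = 9.9737

Answer: Price = 9.9737


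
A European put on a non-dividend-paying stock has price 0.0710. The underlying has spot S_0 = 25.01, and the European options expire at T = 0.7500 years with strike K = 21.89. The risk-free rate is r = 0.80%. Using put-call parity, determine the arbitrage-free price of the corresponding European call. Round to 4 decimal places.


Put-call parity: C - P = S_0 * exp(-qT) - K * exp(-rT).
S_0 * exp(-qT) = 25.0100 * 1.00000000 = 25.01000000
K * exp(-rT) = 21.8900 * 0.99401796 = 21.75905323
C = P + S*exp(-qT) - K*exp(-rT)
C = 0.0710 + 25.01000000 - 21.75905323 = 3.3219

Answer: Call price = 3.3219


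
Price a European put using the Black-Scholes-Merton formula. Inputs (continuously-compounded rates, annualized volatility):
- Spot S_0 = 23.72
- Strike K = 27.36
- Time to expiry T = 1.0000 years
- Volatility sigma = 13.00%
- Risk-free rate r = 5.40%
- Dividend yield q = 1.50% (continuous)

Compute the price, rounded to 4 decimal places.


Answer: Price = 2.9402

Derivation:
d1 = (ln(S/K) + (r - q + 0.5*sigma^2) * T) / (sigma * sqrt(T)) = -0.73318091
d2 = d1 - sigma * sqrt(T) = -0.86318091
exp(-rT) = 0.94743211; exp(-qT) = 0.98511194
P = K * exp(-rT) * N(-d2) - S_0 * exp(-qT) * N(-d1)
N(-d1) = 0.76827595; N(-d2) = 0.80598100
P = 27.3600 * 0.94743211 * 0.80598100 - 23.7200 * 0.98511194 * 0.76827595 = 2.9402


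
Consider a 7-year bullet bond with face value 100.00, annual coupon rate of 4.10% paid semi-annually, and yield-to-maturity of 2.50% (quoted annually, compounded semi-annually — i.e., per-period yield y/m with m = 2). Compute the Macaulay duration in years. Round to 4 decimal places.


Answer: Macaulay duration = 6.2041 years

Derivation:
Coupon per period c = face * coupon_rate / m = 2.050000
Periods per year m = 2; per-period yield y/m = 0.012500
Number of cashflows N = 14
Cashflows (t years, CF_t, discount factor 1/(1+y/m)^(m*t), PV):
  t = 0.5000: CF_t = 2.050000, DF = 0.987654, PV = 2.024691
  t = 1.0000: CF_t = 2.050000, DF = 0.975461, PV = 1.999695
  t = 1.5000: CF_t = 2.050000, DF = 0.963418, PV = 1.975008
  t = 2.0000: CF_t = 2.050000, DF = 0.951524, PV = 1.950625
  t = 2.5000: CF_t = 2.050000, DF = 0.939777, PV = 1.926543
  t = 3.0000: CF_t = 2.050000, DF = 0.928175, PV = 1.902758
  t = 3.5000: CF_t = 2.050000, DF = 0.916716, PV = 1.879268
  t = 4.0000: CF_t = 2.050000, DF = 0.905398, PV = 1.856067
  t = 4.5000: CF_t = 2.050000, DF = 0.894221, PV = 1.833152
  t = 5.0000: CF_t = 2.050000, DF = 0.883181, PV = 1.810521
  t = 5.5000: CF_t = 2.050000, DF = 0.872277, PV = 1.788169
  t = 6.0000: CF_t = 2.050000, DF = 0.861509, PV = 1.766093
  t = 6.5000: CF_t = 2.050000, DF = 0.850873, PV = 1.744289
  t = 7.0000: CF_t = 102.050000, DF = 0.840368, PV = 85.759564
Price P = sum_t PV_t = 110.216442
Macaulay numerator sum_t t * PV_t:
  t * PV_t at t = 0.5000: 1.012346
  t * PV_t at t = 1.0000: 1.999695
  t * PV_t at t = 1.5000: 2.962511
  t * PV_t at t = 2.0000: 3.901250
  t * PV_t at t = 2.5000: 4.816357
  t * PV_t at t = 3.0000: 5.708275
  t * PV_t at t = 3.5000: 6.577437
  t * PV_t at t = 4.0000: 7.424267
  t * PV_t at t = 4.5000: 8.249186
  t * PV_t at t = 5.0000: 9.052604
  t * PV_t at t = 5.5000: 9.834928
  t * PV_t at t = 6.0000: 10.596556
  t * PV_t at t = 6.5000: 11.337879
  t * PV_t at t = 7.0000: 600.316946
Macaulay duration D = (sum_t t * PV_t) / P = 683.790237 / 110.216442 = 6.204067
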